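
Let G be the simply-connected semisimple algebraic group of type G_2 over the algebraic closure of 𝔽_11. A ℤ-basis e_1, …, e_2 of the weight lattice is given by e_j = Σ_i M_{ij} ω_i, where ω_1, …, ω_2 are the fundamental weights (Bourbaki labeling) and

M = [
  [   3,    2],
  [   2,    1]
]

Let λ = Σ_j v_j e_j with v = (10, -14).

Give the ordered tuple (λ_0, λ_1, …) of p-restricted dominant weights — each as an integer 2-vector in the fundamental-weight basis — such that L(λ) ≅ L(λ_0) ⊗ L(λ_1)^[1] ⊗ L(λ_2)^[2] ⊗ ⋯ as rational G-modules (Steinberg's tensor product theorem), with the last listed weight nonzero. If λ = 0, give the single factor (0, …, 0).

((2, 6),)

ω-coordinates c = M·v, v = (10, -14):
  c_1 = 3*10 + 2*-14 = 2
  c_2 = 2*10 + 1*-14 = 6
Writing each c_i in base p = 11:
  c_1 = 2 = 2·11^0
  c_2 = 6 = 6·11^0
Factor λ_0 = (2, 6)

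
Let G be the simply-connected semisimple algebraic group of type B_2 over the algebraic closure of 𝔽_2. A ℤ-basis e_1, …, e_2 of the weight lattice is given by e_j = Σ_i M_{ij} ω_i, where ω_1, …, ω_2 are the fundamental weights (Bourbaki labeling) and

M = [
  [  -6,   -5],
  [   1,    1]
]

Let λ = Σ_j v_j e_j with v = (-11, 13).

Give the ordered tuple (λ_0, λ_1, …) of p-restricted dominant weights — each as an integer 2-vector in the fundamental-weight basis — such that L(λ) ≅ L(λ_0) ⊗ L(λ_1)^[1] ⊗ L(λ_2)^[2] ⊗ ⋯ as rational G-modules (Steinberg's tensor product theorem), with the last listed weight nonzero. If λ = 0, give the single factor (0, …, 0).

((1, 0), (0, 1))

ω-coordinates c = M·v, v = (-11, 13):
  c_1 = (-6)·(-11) + (-5)·(13) = 1
  c_2 = (1)·(-11) + 1·13 = 2
p = 2; digits c_i = Σ_j d_{ij}·2^j, 0 ≤ d_{ij} < 2:
  c_1 = 1 = 1·2^0
  c_2 = 2 = 0·2^0 + 1·2^1
p-restricted factor λ_0 = (1, 0)
p-restricted factor λ_1 = (0, 1)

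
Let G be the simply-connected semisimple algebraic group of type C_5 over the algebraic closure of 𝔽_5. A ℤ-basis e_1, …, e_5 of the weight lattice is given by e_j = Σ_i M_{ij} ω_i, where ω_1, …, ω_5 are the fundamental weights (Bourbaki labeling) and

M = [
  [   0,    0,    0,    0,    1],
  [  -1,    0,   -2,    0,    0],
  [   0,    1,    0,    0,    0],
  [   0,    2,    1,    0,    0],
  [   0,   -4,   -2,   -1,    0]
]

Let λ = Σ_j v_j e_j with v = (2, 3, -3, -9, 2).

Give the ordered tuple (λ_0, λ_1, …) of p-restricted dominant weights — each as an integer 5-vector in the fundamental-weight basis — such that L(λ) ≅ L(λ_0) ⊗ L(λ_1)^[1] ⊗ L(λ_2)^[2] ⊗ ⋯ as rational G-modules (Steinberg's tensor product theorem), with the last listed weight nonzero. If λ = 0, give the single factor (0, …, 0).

Compute c_i = Σ_j M_{ij} v_j with v = (2, 3, -3, -9, 2):
  c_1 = 0*2 + 0*3 + 0*-3 + 0*-9 + 1*2 = 2
  c_2 = -1*2 + 0*3 + -2*-3 + 0*-9 + 0*2 = 4
  c_3 = 0*2 + 1*3 + 0*-3 + 0*-9 + 0*2 = 3
  c_4 = 0*2 + 2*3 + 1*-3 + 0*-9 + 0*2 = 3
  c_5 = 0*2 + -4*3 + -2*-3 + -1*-9 + 0*2 = 3
Writing each c_i in base p = 5:
  c_1 = 2 = 2·5^0
  c_2 = 4 = 4·5^0
  c_3 = 3 = 3·5^0
  c_4 = 3 = 3·5^0
  c_5 = 3 = 3·5^0
λ_0 = (2, 4, 3, 3, 3)

((2, 4, 3, 3, 3),)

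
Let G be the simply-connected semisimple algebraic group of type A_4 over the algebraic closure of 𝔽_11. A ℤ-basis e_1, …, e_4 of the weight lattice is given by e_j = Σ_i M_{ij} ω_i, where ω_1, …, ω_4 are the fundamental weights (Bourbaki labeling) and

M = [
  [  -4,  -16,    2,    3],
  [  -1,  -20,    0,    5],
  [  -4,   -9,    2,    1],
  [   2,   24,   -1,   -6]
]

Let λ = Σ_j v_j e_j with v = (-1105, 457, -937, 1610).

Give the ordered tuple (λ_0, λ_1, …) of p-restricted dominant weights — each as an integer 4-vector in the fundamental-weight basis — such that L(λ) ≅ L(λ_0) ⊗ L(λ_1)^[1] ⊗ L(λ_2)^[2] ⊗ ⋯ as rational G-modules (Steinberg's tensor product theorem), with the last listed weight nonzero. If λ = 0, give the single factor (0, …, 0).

((9, 4, 10, 2), (5, 1, 3, 3))

Converting to the ω-basis (c_i = row i of M dotted with v = (-1105, 457, -937, 1610)):
  c_1 = (-4)·(-1105) + (-16)·(457) + (2)·(-937) + 3·1610 = 64
  c_2 = (-1)·(-1105) + (-20)·(457) + (0)·(-937) + 5·1610 = 15
  c_3 = (-4)·(-1105) + (-9)·(457) + (2)·(-937) + 1·1610 = 43
  c_4 = (2)·(-1105) + 24·457 + (-1)·(-937) + (-6)·(1610) = 35
Writing each c_i in base p = 11:
  c_1 = 64 = 9·11^0 + 5·11^1
  c_2 = 15 = 4·11^0 + 1·11^1
  c_3 = 43 = 10·11^0 + 3·11^1
  c_4 = 35 = 2·11^0 + 3·11^1
λ_0 = (9, 4, 10, 2)
λ_1 = (5, 1, 3, 3)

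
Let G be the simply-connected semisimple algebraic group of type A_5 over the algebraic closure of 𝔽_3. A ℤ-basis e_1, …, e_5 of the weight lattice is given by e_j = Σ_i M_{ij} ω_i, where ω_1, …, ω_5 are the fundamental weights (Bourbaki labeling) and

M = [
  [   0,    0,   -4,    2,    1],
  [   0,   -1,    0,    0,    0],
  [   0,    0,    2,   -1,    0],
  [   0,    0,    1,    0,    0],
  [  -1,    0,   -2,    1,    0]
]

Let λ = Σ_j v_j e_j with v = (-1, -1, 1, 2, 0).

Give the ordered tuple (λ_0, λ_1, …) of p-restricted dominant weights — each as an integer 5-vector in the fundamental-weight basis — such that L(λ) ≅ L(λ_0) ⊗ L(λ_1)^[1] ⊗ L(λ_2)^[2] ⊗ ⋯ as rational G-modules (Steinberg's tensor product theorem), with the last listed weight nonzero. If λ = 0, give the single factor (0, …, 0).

((0, 1, 0, 1, 1),)

Compute c_i = Σ_j M_{ij} v_j with v = (-1, -1, 1, 2, 0):
  c_1 = (0)·(-1) + (0)·(-1) + (-4)·(1) + 2·2 + 1·0 = 0
  c_2 = (0)·(-1) + (-1)·(-1) + 0·1 + 0·2 + 0·0 = 1
  c_3 = (0)·(-1) + (0)·(-1) + 2·1 + (-1)·(2) + 0·0 = 0
  c_4 = (0)·(-1) + (0)·(-1) + 1·1 + 0·2 + 0·0 = 1
  c_5 = (-1)·(-1) + (0)·(-1) + (-2)·(1) + 1·2 + 0·0 = 1
p = 3; digits c_i = Σ_j d_{ij}·3^j, 0 ≤ d_{ij} < 3:
  c_1 = 0
  c_2 = 1 = 1·3^0
  c_3 = 0
  c_4 = 1 = 1·3^0
  c_5 = 1 = 1·3^0
p-restricted factor λ_0 = (0, 1, 0, 1, 1)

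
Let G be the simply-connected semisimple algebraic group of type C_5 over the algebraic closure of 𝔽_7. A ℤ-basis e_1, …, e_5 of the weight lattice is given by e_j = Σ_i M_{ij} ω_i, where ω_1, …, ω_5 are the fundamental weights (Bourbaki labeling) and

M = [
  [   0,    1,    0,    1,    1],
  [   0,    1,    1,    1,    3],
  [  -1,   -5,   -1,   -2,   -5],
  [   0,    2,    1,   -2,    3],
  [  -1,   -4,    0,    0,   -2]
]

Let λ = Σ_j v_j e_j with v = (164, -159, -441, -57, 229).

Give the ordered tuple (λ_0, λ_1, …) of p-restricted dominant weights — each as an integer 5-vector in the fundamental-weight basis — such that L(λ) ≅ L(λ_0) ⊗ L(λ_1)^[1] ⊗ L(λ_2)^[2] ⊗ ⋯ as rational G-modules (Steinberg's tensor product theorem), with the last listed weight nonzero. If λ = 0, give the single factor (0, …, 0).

((6, 2, 6, 0, 0), (1, 4, 5, 6, 2))

ω-coordinates c = M·v, v = (164, -159, -441, -57, 229):
  c_1 = (0)·(164) + (1)·(-159) + (0)·(-441) + (1)·(-57) + (1)·(229) = 13
  c_2 = (0)·(164) + (1)·(-159) + (1)·(-441) + (1)·(-57) + (3)·(229) = 30
  c_3 = (-1)·(164) + (-5)·(-159) + (-1)·(-441) + (-2)·(-57) + (-5)·(229) = 41
  c_4 = (0)·(164) + (2)·(-159) + (1)·(-441) + (-2)·(-57) + (3)·(229) = 42
  c_5 = (-1)·(164) + (-4)·(-159) + (0)·(-441) + (0)·(-57) + (-2)·(229) = 14
Base-7 expansion of each c_i:
  c_1 = 13 = 6·7^0 + 1·7^1
  c_2 = 30 = 2·7^0 + 4·7^1
  c_3 = 41 = 6·7^0 + 5·7^1
  c_4 = 42 = 0·7^0 + 6·7^1
  c_5 = 14 = 0·7^0 + 2·7^1
Factor λ_0 = (6, 2, 6, 0, 0)
Factor λ_1 = (1, 4, 5, 6, 2)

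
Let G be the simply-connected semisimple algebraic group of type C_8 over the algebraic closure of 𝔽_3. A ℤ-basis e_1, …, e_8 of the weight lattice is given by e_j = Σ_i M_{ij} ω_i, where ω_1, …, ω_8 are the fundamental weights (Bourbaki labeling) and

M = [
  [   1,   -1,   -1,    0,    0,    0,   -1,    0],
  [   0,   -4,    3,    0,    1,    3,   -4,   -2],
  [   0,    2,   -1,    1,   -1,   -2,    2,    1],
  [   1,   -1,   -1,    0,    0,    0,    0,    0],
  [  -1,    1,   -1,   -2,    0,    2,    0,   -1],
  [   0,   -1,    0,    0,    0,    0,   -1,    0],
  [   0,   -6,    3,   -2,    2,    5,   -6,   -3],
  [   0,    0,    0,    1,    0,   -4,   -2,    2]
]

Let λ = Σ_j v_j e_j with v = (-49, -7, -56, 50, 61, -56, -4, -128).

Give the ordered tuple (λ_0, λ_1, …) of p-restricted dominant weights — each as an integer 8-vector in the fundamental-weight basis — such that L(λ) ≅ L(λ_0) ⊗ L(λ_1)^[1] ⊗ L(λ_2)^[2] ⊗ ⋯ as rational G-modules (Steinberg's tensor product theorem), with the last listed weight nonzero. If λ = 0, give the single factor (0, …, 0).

((0, 1, 1, 2, 2, 2, 0, 2), (0, 2, 2, 1, 1, 0, 2, 2), (2, 2, 0, 1, 1, 1, 2, 2))

Converting to the ω-basis (c_i = row i of M dotted with v = (-49, -7, -56, 50, 61, -56, -4, -128)):
  c_1 = 1*-49 + -1*-7 + -1*-56 + 0*50 + 0*61 + 0*-56 + -1*-4 + 0*-128 = 18
  c_2 = 0*-49 + -4*-7 + 3*-56 + 0*50 + 1*61 + 3*-56 + -4*-4 + -2*-128 = 25
  c_3 = 0*-49 + 2*-7 + -1*-56 + 1*50 + -1*61 + -2*-56 + 2*-4 + 1*-128 = 7
  c_4 = 1*-49 + -1*-7 + -1*-56 + 0*50 + 0*61 + 0*-56 + 0*-4 + 0*-128 = 14
  c_5 = -1*-49 + 1*-7 + -1*-56 + -2*50 + 0*61 + 2*-56 + 0*-4 + -1*-128 = 14
  c_6 = 0*-49 + -1*-7 + 0*-56 + 0*50 + 0*61 + 0*-56 + -1*-4 + 0*-128 = 11
  c_7 = 0*-49 + -6*-7 + 3*-56 + -2*50 + 2*61 + 5*-56 + -6*-4 + -3*-128 = 24
  c_8 = 0*-49 + 0*-7 + 0*-56 + 1*50 + 0*61 + -4*-56 + -2*-4 + 2*-128 = 26
Expand coordinatewise in base 3:
  c_1 = 18 = 0·3^0 + 0·3^1 + 2·3^2
  c_2 = 25 = 1·3^0 + 2·3^1 + 2·3^2
  c_3 = 7 = 1·3^0 + 2·3^1
  c_4 = 14 = 2·3^0 + 1·3^1 + 1·3^2
  c_5 = 14 = 2·3^0 + 1·3^1 + 1·3^2
  c_6 = 11 = 2·3^0 + 0·3^1 + 1·3^2
  c_7 = 24 = 0·3^0 + 2·3^1 + 2·3^2
  c_8 = 26 = 2·3^0 + 2·3^1 + 2·3^2
λ_0 = (0, 1, 1, 2, 2, 2, 0, 2)
λ_1 = (0, 2, 2, 1, 1, 0, 2, 2)
λ_2 = (2, 2, 0, 1, 1, 1, 2, 2)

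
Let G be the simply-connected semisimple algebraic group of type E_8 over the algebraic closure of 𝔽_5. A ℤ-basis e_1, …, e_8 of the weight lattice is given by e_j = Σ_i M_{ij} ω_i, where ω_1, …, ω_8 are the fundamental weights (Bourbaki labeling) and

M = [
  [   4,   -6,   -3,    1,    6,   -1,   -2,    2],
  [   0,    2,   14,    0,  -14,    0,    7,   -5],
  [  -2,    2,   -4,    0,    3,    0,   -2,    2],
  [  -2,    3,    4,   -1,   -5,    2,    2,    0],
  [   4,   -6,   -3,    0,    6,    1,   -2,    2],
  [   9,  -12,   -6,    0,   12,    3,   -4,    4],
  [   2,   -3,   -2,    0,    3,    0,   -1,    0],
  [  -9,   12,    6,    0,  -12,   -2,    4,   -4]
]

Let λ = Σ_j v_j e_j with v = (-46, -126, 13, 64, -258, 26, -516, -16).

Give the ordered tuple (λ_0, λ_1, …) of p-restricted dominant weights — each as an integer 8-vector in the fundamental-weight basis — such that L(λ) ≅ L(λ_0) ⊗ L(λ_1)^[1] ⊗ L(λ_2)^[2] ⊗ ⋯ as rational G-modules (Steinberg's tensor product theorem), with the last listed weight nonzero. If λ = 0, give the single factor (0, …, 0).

Converting to the ω-basis (c_i = row i of M dotted with v = (-46, -126, 13, 64, -258, 26, -516, -16)):
  c_1 = (4)·(-46) + (-6)·(-126) + (-3)·(13) + 1·64 + (6)·(-258) + (-1)·(26) + (-2)·(-516) + (2)·(-16) = 23
  c_2 = (0)·(-46) + (2)·(-126) + 14·13 + 0·64 + (-14)·(-258) + 0·26 + (7)·(-516) + (-5)·(-16) = 10
  c_3 = (-2)·(-46) + (2)·(-126) + (-4)·(13) + 0·64 + (3)·(-258) + 0·26 + (-2)·(-516) + (2)·(-16) = 14
  c_4 = (-2)·(-46) + (3)·(-126) + 4·13 + (-1)·(64) + (-5)·(-258) + 2·26 + (2)·(-516) + (0)·(-16) = 12
  c_5 = (4)·(-46) + (-6)·(-126) + (-3)·(13) + 0·64 + (6)·(-258) + 1·26 + (-2)·(-516) + (2)·(-16) = 11
  c_6 = (9)·(-46) + (-12)·(-126) + (-6)·(13) + 0·64 + (12)·(-258) + 3·26 + (-4)·(-516) + (4)·(-16) = 2
  c_7 = (2)·(-46) + (-3)·(-126) + (-2)·(13) + 0·64 + (3)·(-258) + 0·26 + (-1)·(-516) + (0)·(-16) = 2
  c_8 = (-9)·(-46) + (12)·(-126) + 6·13 + 0·64 + (-12)·(-258) + (-2)·(26) + (4)·(-516) + (-4)·(-16) = 24
p = 5; digits c_i = Σ_j d_{ij}·5^j, 0 ≤ d_{ij} < 5:
  c_1 = 23 = 3·5^0 + 4·5^1
  c_2 = 10 = 0·5^0 + 2·5^1
  c_3 = 14 = 4·5^0 + 2·5^1
  c_4 = 12 = 2·5^0 + 2·5^1
  c_5 = 11 = 1·5^0 + 2·5^1
  c_6 = 2 = 2·5^0
  c_7 = 2 = 2·5^0
  c_8 = 24 = 4·5^0 + 4·5^1
p-restricted factor λ_0 = (3, 0, 4, 2, 1, 2, 2, 4)
p-restricted factor λ_1 = (4, 2, 2, 2, 2, 0, 0, 4)

((3, 0, 4, 2, 1, 2, 2, 4), (4, 2, 2, 2, 2, 0, 0, 4))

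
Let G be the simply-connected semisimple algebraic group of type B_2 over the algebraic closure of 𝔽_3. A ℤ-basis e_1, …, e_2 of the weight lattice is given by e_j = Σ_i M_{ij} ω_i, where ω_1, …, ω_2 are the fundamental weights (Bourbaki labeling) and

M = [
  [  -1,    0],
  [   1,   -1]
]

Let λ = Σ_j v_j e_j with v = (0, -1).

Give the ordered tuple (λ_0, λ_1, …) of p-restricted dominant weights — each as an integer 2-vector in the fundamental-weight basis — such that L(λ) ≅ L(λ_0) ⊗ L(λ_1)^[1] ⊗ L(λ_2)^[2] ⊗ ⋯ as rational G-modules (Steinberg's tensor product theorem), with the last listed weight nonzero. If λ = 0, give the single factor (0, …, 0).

ω-coordinates c = M·v, v = (0, -1):
  c_1 = (-1)·(0) + (0)·(-1) = 0
  c_2 = (1)·(0) + (-1)·(-1) = 1
Base-3 expansion of each c_i:
  c_1 = 0
  c_2 = 1 = 1·3^0
Factor λ_0 = (0, 1)

((0, 1),)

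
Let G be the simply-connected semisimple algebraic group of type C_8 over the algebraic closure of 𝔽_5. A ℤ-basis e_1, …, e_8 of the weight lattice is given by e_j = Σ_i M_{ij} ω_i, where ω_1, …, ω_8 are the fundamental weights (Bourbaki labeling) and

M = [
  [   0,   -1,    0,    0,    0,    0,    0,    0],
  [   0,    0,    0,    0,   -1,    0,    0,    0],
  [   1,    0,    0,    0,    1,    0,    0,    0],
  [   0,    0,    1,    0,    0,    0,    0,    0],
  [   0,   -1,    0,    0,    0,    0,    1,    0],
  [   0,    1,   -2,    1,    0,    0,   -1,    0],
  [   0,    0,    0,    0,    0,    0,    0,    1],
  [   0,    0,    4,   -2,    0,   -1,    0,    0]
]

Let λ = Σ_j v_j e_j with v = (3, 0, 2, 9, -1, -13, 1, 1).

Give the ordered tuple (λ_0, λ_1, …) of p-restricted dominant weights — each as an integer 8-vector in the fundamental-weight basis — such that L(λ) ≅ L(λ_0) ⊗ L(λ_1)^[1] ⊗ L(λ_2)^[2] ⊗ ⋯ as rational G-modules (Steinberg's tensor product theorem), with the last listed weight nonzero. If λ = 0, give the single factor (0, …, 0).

((0, 1, 2, 2, 1, 4, 1, 3),)

Compute c_i = Σ_j M_{ij} v_j with v = (3, 0, 2, 9, -1, -13, 1, 1):
  c_1 = 0·3 + (-1)·(0) + 0·2 + 0·9 + (0)·(-1) + (0)·(-13) + 0·1 + 0·1 = 0
  c_2 = 0·3 + 0·0 + 0·2 + 0·9 + (-1)·(-1) + (0)·(-13) + 0·1 + 0·1 = 1
  c_3 = 1·3 + 0·0 + 0·2 + 0·9 + (1)·(-1) + (0)·(-13) + 0·1 + 0·1 = 2
  c_4 = 0·3 + 0·0 + 1·2 + 0·9 + (0)·(-1) + (0)·(-13) + 0·1 + 0·1 = 2
  c_5 = 0·3 + (-1)·(0) + 0·2 + 0·9 + (0)·(-1) + (0)·(-13) + 1·1 + 0·1 = 1
  c_6 = 0·3 + 1·0 + (-2)·(2) + 1·9 + (0)·(-1) + (0)·(-13) + (-1)·(1) + 0·1 = 4
  c_7 = 0·3 + 0·0 + 0·2 + 0·9 + (0)·(-1) + (0)·(-13) + 0·1 + 1·1 = 1
  c_8 = 0·3 + 0·0 + 4·2 + (-2)·(9) + (0)·(-1) + (-1)·(-13) + 0·1 + 0·1 = 3
Writing each c_i in base p = 5:
  c_1 = 0
  c_2 = 1 = 1·5^0
  c_3 = 2 = 2·5^0
  c_4 = 2 = 2·5^0
  c_5 = 1 = 1·5^0
  c_6 = 4 = 4·5^0
  c_7 = 1 = 1·5^0
  c_8 = 3 = 3·5^0
Factor λ_0 = (0, 1, 2, 2, 1, 4, 1, 3)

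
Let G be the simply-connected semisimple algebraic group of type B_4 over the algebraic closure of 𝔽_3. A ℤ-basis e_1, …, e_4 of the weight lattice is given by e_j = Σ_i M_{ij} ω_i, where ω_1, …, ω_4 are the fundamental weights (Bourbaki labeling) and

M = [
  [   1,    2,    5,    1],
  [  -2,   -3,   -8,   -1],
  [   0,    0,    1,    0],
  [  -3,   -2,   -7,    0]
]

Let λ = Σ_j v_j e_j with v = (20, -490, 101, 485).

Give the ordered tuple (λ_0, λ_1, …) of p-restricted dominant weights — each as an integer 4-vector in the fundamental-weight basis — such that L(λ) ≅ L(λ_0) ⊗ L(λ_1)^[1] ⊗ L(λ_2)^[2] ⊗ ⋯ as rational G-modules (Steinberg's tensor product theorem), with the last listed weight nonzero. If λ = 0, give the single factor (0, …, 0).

Change of basis e → ω: c = M·v where v = (20, -490, 101, 485):
  c_1 = 1·20 + (2)·(-490) + 5·101 + 1·485 = 30
  c_2 = (-2)·(20) + (-3)·(-490) + (-8)·(101) + (-1)·(485) = 137
  c_3 = 0·20 + (0)·(-490) + 1·101 + 0·485 = 101
  c_4 = (-3)·(20) + (-2)·(-490) + (-7)·(101) + 0·485 = 213
p = 3; digits c_i = Σ_j d_{ij}·3^j, 0 ≤ d_{ij} < 3:
  c_1 = 30 = 0·3^0 + 1·3^1 + 0·3^2 + 1·3^3
  c_2 = 137 = 2·3^0 + 0·3^1 + 0·3^2 + 2·3^3 + 1·3^4
  c_3 = 101 = 2·3^0 + 0·3^1 + 2·3^2 + 0·3^3 + 1·3^4
  c_4 = 213 = 0·3^0 + 2·3^1 + 2·3^2 + 1·3^3 + 2·3^4
p-restricted factor λ_0 = (0, 2, 2, 0)
p-restricted factor λ_1 = (1, 0, 0, 2)
p-restricted factor λ_2 = (0, 0, 2, 2)
p-restricted factor λ_3 = (1, 2, 0, 1)
p-restricted factor λ_4 = (0, 1, 1, 2)

((0, 2, 2, 0), (1, 0, 0, 2), (0, 0, 2, 2), (1, 2, 0, 1), (0, 1, 1, 2))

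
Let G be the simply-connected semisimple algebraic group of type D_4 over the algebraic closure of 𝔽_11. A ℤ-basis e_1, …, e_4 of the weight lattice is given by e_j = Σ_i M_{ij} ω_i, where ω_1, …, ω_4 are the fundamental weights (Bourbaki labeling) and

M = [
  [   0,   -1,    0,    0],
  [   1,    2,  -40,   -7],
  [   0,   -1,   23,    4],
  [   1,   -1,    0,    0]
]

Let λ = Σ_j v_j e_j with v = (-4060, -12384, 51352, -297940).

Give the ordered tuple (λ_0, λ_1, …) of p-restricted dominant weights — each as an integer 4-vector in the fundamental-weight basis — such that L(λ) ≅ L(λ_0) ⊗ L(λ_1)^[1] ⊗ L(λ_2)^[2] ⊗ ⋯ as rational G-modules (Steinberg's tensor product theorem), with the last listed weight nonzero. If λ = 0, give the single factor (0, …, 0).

In the fundamental-weight basis, λ has coordinates c = M·v (v = (-4060, -12384, 51352, -297940)):
  c_1 = (0)·(-4060) + (-1)·(-12384) + 0·51352 + (0)·(-297940) = 12384
  c_2 = (1)·(-4060) + (2)·(-12384) + (-40)·(51352) + (-7)·(-297940) = 2672
  c_3 = (0)·(-4060) + (-1)·(-12384) + 23·51352 + (4)·(-297940) = 1720
  c_4 = (1)·(-4060) + (-1)·(-12384) + 0·51352 + (0)·(-297940) = 8324
p = 11; digits c_i = Σ_j d_{ij}·11^j, 0 ≤ d_{ij} < 11:
  c_1 = 12384 = 9·11^0 + 3·11^1 + 3·11^2 + 9·11^3
  c_2 = 2672 = 10·11^0 + 0·11^1 + 0·11^2 + 2·11^3
  c_3 = 1720 = 4·11^0 + 2·11^1 + 3·11^2 + 1·11^3
  c_4 = 8324 = 8·11^0 + 8·11^1 + 2·11^2 + 6·11^3
Factor λ_0 = (9, 10, 4, 8)
Factor λ_1 = (3, 0, 2, 8)
Factor λ_2 = (3, 0, 3, 2)
Factor λ_3 = (9, 2, 1, 6)

((9, 10, 4, 8), (3, 0, 2, 8), (3, 0, 3, 2), (9, 2, 1, 6))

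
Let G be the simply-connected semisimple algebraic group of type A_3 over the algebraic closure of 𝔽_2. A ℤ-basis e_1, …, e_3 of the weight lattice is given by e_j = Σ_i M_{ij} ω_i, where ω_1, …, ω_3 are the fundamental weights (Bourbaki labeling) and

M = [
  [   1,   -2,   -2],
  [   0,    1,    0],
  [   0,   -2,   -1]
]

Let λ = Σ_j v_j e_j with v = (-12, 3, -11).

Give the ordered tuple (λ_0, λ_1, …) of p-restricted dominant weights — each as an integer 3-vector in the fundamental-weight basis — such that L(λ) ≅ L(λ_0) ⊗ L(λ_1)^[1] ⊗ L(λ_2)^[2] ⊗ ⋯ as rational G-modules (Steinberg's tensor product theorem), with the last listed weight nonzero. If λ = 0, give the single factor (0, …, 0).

In the fundamental-weight basis, λ has coordinates c = M·v (v = (-12, 3, -11)):
  c_1 = (1)·(-12) + (-2)·(3) + (-2)·(-11) = 4
  c_2 = (0)·(-12) + 1·3 + (0)·(-11) = 3
  c_3 = (0)·(-12) + (-2)·(3) + (-1)·(-11) = 5
p = 2; digits c_i = Σ_j d_{ij}·2^j, 0 ≤ d_{ij} < 2:
  c_1 = 4 = 0·2^0 + 0·2^1 + 1·2^2
  c_2 = 3 = 1·2^0 + 1·2^1
  c_3 = 5 = 1·2^0 + 0·2^1 + 1·2^2
λ_0 = (0, 1, 1)
λ_1 = (0, 1, 0)
λ_2 = (1, 0, 1)

((0, 1, 1), (0, 1, 0), (1, 0, 1))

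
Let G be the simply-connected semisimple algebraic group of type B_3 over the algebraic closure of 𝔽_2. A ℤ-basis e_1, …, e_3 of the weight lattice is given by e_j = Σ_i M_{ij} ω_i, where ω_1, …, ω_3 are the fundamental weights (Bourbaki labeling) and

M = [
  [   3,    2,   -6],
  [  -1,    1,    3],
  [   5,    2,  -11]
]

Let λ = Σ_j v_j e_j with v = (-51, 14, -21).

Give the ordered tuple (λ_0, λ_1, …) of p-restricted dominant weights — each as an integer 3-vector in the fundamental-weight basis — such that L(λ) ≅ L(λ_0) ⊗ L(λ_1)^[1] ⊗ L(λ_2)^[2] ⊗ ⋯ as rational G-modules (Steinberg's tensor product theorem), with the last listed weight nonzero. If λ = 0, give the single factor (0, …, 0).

ω-coordinates c = M·v, v = (-51, 14, -21):
  c_1 = 3*-51 + 2*14 + -6*-21 = 1
  c_2 = -1*-51 + 1*14 + 3*-21 = 2
  c_3 = 5*-51 + 2*14 + -11*-21 = 4
Expand coordinatewise in base 2:
  c_1 = 1 = 1·2^0
  c_2 = 2 = 0·2^0 + 1·2^1
  c_3 = 4 = 0·2^0 + 0·2^1 + 1·2^2
λ_0 = (1, 0, 0)
λ_1 = (0, 1, 0)
λ_2 = (0, 0, 1)

((1, 0, 0), (0, 1, 0), (0, 0, 1))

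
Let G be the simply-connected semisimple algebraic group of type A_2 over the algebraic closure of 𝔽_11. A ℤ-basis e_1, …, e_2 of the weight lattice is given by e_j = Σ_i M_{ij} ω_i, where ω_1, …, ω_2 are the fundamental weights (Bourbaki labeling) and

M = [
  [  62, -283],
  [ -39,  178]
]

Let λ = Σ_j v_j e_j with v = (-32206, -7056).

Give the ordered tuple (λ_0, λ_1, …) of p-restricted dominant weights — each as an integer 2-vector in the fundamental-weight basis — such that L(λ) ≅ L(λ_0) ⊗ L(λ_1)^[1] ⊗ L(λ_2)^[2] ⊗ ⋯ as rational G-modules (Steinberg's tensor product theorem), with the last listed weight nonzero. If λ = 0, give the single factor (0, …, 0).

ω-coordinates c = M·v, v = (-32206, -7056):
  c_1 = 62*-32206 + -283*-7056 = 76
  c_2 = -39*-32206 + 178*-7056 = 66
p = 11; digits c_i = Σ_j d_{ij}·11^j, 0 ≤ d_{ij} < 11:
  c_1 = 76 = 10·11^0 + 6·11^1
  c_2 = 66 = 0·11^0 + 6·11^1
Factor λ_0 = (10, 0)
Factor λ_1 = (6, 6)

((10, 0), (6, 6))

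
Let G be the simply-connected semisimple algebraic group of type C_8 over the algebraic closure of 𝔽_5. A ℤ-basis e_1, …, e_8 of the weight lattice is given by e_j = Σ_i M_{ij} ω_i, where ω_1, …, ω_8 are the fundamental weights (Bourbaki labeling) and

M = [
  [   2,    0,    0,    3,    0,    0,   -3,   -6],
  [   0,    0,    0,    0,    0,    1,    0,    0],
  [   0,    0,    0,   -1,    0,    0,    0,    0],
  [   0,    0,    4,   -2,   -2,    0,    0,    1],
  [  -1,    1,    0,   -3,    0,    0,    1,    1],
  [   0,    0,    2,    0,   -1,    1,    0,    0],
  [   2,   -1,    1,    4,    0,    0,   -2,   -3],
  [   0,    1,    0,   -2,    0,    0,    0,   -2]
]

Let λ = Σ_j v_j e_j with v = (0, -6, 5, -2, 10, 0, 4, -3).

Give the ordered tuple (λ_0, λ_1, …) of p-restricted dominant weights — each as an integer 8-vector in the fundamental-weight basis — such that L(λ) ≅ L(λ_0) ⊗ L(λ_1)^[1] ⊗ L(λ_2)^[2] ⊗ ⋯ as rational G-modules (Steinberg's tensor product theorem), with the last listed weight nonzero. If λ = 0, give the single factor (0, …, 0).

((0, 0, 2, 1, 1, 0, 4, 4),)

Converting to the ω-basis (c_i = row i of M dotted with v = (0, -6, 5, -2, 10, 0, 4, -3)):
  c_1 = 2·0 + (0)·(-6) + 0·5 + (3)·(-2) + 0·10 + 0·0 + (-3)·(4) + (-6)·(-3) = 0
  c_2 = 0·0 + (0)·(-6) + 0·5 + (0)·(-2) + 0·10 + 1·0 + 0·4 + (0)·(-3) = 0
  c_3 = 0·0 + (0)·(-6) + 0·5 + (-1)·(-2) + 0·10 + 0·0 + 0·4 + (0)·(-3) = 2
  c_4 = 0·0 + (0)·(-6) + 4·5 + (-2)·(-2) + (-2)·(10) + 0·0 + 0·4 + (1)·(-3) = 1
  c_5 = (-1)·(0) + (1)·(-6) + 0·5 + (-3)·(-2) + 0·10 + 0·0 + 1·4 + (1)·(-3) = 1
  c_6 = 0·0 + (0)·(-6) + 2·5 + (0)·(-2) + (-1)·(10) + 1·0 + 0·4 + (0)·(-3) = 0
  c_7 = 2·0 + (-1)·(-6) + 1·5 + (4)·(-2) + 0·10 + 0·0 + (-2)·(4) + (-3)·(-3) = 4
  c_8 = 0·0 + (1)·(-6) + 0·5 + (-2)·(-2) + 0·10 + 0·0 + 0·4 + (-2)·(-3) = 4
Writing each c_i in base p = 5:
  c_1 = 0
  c_2 = 0
  c_3 = 2 = 2·5^0
  c_4 = 1 = 1·5^0
  c_5 = 1 = 1·5^0
  c_6 = 0
  c_7 = 4 = 4·5^0
  c_8 = 4 = 4·5^0
p-restricted factor λ_0 = (0, 0, 2, 1, 1, 0, 4, 4)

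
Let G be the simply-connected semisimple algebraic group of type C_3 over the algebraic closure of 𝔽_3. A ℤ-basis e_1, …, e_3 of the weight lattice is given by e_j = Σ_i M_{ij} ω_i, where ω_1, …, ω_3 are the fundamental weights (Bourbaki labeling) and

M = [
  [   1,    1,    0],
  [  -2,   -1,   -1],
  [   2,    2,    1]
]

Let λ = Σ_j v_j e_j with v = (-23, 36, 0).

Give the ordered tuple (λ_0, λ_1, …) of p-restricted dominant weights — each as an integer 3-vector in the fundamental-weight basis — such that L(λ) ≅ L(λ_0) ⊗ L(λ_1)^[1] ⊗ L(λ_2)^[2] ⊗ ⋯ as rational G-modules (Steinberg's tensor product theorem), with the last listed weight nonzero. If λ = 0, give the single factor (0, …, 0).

((1, 1, 2), (1, 0, 2), (1, 1, 2))

Compute c_i = Σ_j M_{ij} v_j with v = (-23, 36, 0):
  c_1 = (1)·(-23) + 1·36 + 0·0 = 13
  c_2 = (-2)·(-23) + (-1)·(36) + (-1)·(0) = 10
  c_3 = (2)·(-23) + 2·36 + 1·0 = 26
p = 3; digits c_i = Σ_j d_{ij}·3^j, 0 ≤ d_{ij} < 3:
  c_1 = 13 = 1·3^0 + 1·3^1 + 1·3^2
  c_2 = 10 = 1·3^0 + 0·3^1 + 1·3^2
  c_3 = 26 = 2·3^0 + 2·3^1 + 2·3^2
p-restricted factor λ_0 = (1, 1, 2)
p-restricted factor λ_1 = (1, 0, 2)
p-restricted factor λ_2 = (1, 1, 2)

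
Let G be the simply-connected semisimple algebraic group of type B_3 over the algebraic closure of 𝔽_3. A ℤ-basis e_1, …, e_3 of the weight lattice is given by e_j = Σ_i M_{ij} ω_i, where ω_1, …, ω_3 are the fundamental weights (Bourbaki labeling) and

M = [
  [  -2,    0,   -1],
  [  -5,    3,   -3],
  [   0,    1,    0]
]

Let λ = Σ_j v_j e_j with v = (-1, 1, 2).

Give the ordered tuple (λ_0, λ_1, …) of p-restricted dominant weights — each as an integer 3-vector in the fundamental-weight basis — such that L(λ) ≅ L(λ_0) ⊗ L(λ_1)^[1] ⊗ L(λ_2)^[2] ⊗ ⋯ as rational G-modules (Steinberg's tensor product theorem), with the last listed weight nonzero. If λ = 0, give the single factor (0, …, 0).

((0, 2, 1),)

Change of basis e → ω: c = M·v where v = (-1, 1, 2):
  c_1 = -2*-1 + 0*1 + -1*2 = 0
  c_2 = -5*-1 + 3*1 + -3*2 = 2
  c_3 = 0*-1 + 1*1 + 0*2 = 1
Base-3 expansion of each c_i:
  c_1 = 0
  c_2 = 2 = 2·3^0
  c_3 = 1 = 1·3^0
p-restricted factor λ_0 = (0, 2, 1)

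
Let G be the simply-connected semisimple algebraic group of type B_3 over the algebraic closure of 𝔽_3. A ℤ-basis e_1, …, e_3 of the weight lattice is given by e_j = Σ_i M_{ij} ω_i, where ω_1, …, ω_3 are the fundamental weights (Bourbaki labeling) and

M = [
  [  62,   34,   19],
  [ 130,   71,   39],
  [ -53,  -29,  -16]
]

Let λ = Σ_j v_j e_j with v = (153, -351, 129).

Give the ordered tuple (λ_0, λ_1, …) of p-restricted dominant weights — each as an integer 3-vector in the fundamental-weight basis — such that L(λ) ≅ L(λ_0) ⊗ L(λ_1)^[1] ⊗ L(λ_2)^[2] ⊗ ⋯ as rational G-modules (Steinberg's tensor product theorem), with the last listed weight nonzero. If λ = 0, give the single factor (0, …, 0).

Converting to the ω-basis (c_i = row i of M dotted with v = (153, -351, 129)):
  c_1 = 62*153 + 34*-351 + 19*129 = 3
  c_2 = 130*153 + 71*-351 + 39*129 = 0
  c_3 = -53*153 + -29*-351 + -16*129 = 6
p = 3; digits c_i = Σ_j d_{ij}·3^j, 0 ≤ d_{ij} < 3:
  c_1 = 3 = 0·3^0 + 1·3^1
  c_2 = 0
  c_3 = 6 = 0·3^0 + 2·3^1
p-restricted factor λ_0 = (0, 0, 0)
p-restricted factor λ_1 = (1, 0, 2)

((0, 0, 0), (1, 0, 2))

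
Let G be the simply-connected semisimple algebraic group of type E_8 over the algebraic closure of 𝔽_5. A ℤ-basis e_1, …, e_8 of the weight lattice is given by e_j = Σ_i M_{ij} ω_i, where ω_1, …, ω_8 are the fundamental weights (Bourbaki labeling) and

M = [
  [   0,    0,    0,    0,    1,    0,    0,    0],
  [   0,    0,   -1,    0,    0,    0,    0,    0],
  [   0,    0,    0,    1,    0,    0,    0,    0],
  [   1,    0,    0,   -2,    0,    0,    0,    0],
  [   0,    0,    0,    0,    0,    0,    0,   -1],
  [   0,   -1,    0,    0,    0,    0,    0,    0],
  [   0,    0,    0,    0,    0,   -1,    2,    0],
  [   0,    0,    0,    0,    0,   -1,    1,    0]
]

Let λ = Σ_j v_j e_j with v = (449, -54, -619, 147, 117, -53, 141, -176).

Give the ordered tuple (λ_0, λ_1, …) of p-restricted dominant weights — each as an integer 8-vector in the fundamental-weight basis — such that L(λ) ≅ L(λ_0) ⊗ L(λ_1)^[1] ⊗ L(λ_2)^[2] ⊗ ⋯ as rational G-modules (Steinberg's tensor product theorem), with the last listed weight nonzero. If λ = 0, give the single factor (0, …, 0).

((2, 4, 2, 0, 1, 4, 0, 4), (3, 3, 4, 1, 0, 0, 2, 3), (4, 4, 0, 1, 2, 2, 3, 2), (0, 4, 1, 1, 1, 0, 2, 1))

Converting to the ω-basis (c_i = row i of M dotted with v = (449, -54, -619, 147, 117, -53, 141, -176)):
  c_1 = (0)·(449) + (0)·(-54) + (0)·(-619) + (0)·(147) + (1)·(117) + (0)·(-53) + (0)·(141) + (0)·(-176) = 117
  c_2 = (0)·(449) + (0)·(-54) + (-1)·(-619) + (0)·(147) + (0)·(117) + (0)·(-53) + (0)·(141) + (0)·(-176) = 619
  c_3 = (0)·(449) + (0)·(-54) + (0)·(-619) + (1)·(147) + (0)·(117) + (0)·(-53) + (0)·(141) + (0)·(-176) = 147
  c_4 = (1)·(449) + (0)·(-54) + (0)·(-619) + (-2)·(147) + (0)·(117) + (0)·(-53) + (0)·(141) + (0)·(-176) = 155
  c_5 = (0)·(449) + (0)·(-54) + (0)·(-619) + (0)·(147) + (0)·(117) + (0)·(-53) + (0)·(141) + (-1)·(-176) = 176
  c_6 = (0)·(449) + (-1)·(-54) + (0)·(-619) + (0)·(147) + (0)·(117) + (0)·(-53) + (0)·(141) + (0)·(-176) = 54
  c_7 = (0)·(449) + (0)·(-54) + (0)·(-619) + (0)·(147) + (0)·(117) + (-1)·(-53) + (2)·(141) + (0)·(-176) = 335
  c_8 = (0)·(449) + (0)·(-54) + (0)·(-619) + (0)·(147) + (0)·(117) + (-1)·(-53) + (1)·(141) + (0)·(-176) = 194
p = 5; digits c_i = Σ_j d_{ij}·5^j, 0 ≤ d_{ij} < 5:
  c_1 = 117 = 2·5^0 + 3·5^1 + 4·5^2
  c_2 = 619 = 4·5^0 + 3·5^1 + 4·5^2 + 4·5^3
  c_3 = 147 = 2·5^0 + 4·5^1 + 0·5^2 + 1·5^3
  c_4 = 155 = 0·5^0 + 1·5^1 + 1·5^2 + 1·5^3
  c_5 = 176 = 1·5^0 + 0·5^1 + 2·5^2 + 1·5^3
  c_6 = 54 = 4·5^0 + 0·5^1 + 2·5^2
  c_7 = 335 = 0·5^0 + 2·5^1 + 3·5^2 + 2·5^3
  c_8 = 194 = 4·5^0 + 3·5^1 + 2·5^2 + 1·5^3
p-restricted factor λ_0 = (2, 4, 2, 0, 1, 4, 0, 4)
p-restricted factor λ_1 = (3, 3, 4, 1, 0, 0, 2, 3)
p-restricted factor λ_2 = (4, 4, 0, 1, 2, 2, 3, 2)
p-restricted factor λ_3 = (0, 4, 1, 1, 1, 0, 2, 1)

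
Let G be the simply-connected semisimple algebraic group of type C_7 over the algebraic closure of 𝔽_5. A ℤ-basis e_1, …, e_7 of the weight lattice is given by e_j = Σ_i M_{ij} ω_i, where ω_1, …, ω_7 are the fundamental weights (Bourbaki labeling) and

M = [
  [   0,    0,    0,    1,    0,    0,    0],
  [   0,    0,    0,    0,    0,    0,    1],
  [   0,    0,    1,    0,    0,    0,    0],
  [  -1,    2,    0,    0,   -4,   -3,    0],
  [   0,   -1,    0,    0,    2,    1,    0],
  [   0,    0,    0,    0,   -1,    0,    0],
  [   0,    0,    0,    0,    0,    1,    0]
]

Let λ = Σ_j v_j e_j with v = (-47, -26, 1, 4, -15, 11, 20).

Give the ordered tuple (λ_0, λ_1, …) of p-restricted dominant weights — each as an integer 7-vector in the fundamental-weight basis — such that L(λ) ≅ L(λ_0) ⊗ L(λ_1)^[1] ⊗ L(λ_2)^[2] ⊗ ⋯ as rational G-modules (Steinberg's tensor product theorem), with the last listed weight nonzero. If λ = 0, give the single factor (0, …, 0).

ω-coordinates c = M·v, v = (-47, -26, 1, 4, -15, 11, 20):
  c_1 = 0*-47 + 0*-26 + 0*1 + 1*4 + 0*-15 + 0*11 + 0*20 = 4
  c_2 = 0*-47 + 0*-26 + 0*1 + 0*4 + 0*-15 + 0*11 + 1*20 = 20
  c_3 = 0*-47 + 0*-26 + 1*1 + 0*4 + 0*-15 + 0*11 + 0*20 = 1
  c_4 = -1*-47 + 2*-26 + 0*1 + 0*4 + -4*-15 + -3*11 + 0*20 = 22
  c_5 = 0*-47 + -1*-26 + 0*1 + 0*4 + 2*-15 + 1*11 + 0*20 = 7
  c_6 = 0*-47 + 0*-26 + 0*1 + 0*4 + -1*-15 + 0*11 + 0*20 = 15
  c_7 = 0*-47 + 0*-26 + 0*1 + 0*4 + 0*-15 + 1*11 + 0*20 = 11
p = 5; digits c_i = Σ_j d_{ij}·5^j, 0 ≤ d_{ij} < 5:
  c_1 = 4 = 4·5^0
  c_2 = 20 = 0·5^0 + 4·5^1
  c_3 = 1 = 1·5^0
  c_4 = 22 = 2·5^0 + 4·5^1
  c_5 = 7 = 2·5^0 + 1·5^1
  c_6 = 15 = 0·5^0 + 3·5^1
  c_7 = 11 = 1·5^0 + 2·5^1
p-restricted factor λ_0 = (4, 0, 1, 2, 2, 0, 1)
p-restricted factor λ_1 = (0, 4, 0, 4, 1, 3, 2)

((4, 0, 1, 2, 2, 0, 1), (0, 4, 0, 4, 1, 3, 2))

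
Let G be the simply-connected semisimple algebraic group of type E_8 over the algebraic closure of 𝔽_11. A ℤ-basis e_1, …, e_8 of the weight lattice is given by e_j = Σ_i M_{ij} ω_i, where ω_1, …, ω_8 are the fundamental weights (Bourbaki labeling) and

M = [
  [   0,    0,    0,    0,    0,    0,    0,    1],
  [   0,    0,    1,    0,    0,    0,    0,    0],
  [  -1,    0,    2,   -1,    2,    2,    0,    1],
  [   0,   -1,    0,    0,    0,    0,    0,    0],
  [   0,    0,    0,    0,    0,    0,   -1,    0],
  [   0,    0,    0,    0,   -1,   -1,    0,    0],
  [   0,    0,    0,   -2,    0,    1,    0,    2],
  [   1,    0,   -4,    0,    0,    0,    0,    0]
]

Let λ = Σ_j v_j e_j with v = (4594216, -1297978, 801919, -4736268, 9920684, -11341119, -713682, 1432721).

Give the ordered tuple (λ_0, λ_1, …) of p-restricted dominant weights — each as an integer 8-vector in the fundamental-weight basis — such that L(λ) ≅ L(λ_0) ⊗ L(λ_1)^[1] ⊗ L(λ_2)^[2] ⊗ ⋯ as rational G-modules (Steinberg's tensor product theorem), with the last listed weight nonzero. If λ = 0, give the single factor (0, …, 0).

((4, 8, 8, 0, 2, 5, 6, 1), (7, 4, 2, 1, 2, 1, 5, 0), (4, 5, 8, 2, 2, 2, 10, 8), (9, 8, 0, 7, 8, 0, 0, 7), (9, 10, 1, 0, 4, 9, 2, 6), (8, 4, 2, 8, 4, 8, 6, 8))

Compute c_i = Σ_j M_{ij} v_j with v = (4594216, -1297978, 801919, -4736268, 9920684, -11341119, -713682, 1432721):
  c_1 = 0·4594216 + (0)·(-1297978) + 0·801919 + (0)·(-4736268) + 0·9920684 + (0)·(-11341119) + (0)·(-713682) + 1·1432721 = 1432721
  c_2 = 0·4594216 + (0)·(-1297978) + 1·801919 + (0)·(-4736268) + 0·9920684 + (0)·(-11341119) + (0)·(-713682) + 0·1432721 = 801919
  c_3 = (-1)·(4594216) + (0)·(-1297978) + 2·801919 + (-1)·(-4736268) + 2·9920684 + (2)·(-11341119) + (0)·(-713682) + 1·1432721 = 337741
  c_4 = 0·4594216 + (-1)·(-1297978) + 0·801919 + (0)·(-4736268) + 0·9920684 + (0)·(-11341119) + (0)·(-713682) + 0·1432721 = 1297978
  c_5 = 0·4594216 + (0)·(-1297978) + 0·801919 + (0)·(-4736268) + 0·9920684 + (0)·(-11341119) + (-1)·(-713682) + 0·1432721 = 713682
  c_6 = 0·4594216 + (0)·(-1297978) + 0·801919 + (0)·(-4736268) + (-1)·(9920684) + (-1)·(-11341119) + (0)·(-713682) + 0·1432721 = 1420435
  c_7 = 0·4594216 + (0)·(-1297978) + 0·801919 + (-2)·(-4736268) + 0·9920684 + (1)·(-11341119) + (0)·(-713682) + 2·1432721 = 996859
  c_8 = 1·4594216 + (0)·(-1297978) + (-4)·(801919) + (0)·(-4736268) + 0·9920684 + (0)·(-11341119) + (0)·(-713682) + 0·1432721 = 1386540
Base-11 expansion of each c_i:
  c_1 = 1432721 = 4·11^0 + 7·11^1 + 4·11^2 + 9·11^3 + 9·11^4 + 8·11^5
  c_2 = 801919 = 8·11^0 + 4·11^1 + 5·11^2 + 8·11^3 + 10·11^4 + 4·11^5
  c_3 = 337741 = 8·11^0 + 2·11^1 + 8·11^2 + 0·11^3 + 1·11^4 + 2·11^5
  c_4 = 1297978 = 0·11^0 + 1·11^1 + 2·11^2 + 7·11^3 + 0·11^4 + 8·11^5
  c_5 = 713682 = 2·11^0 + 2·11^1 + 2·11^2 + 8·11^3 + 4·11^4 + 4·11^5
  c_6 = 1420435 = 5·11^0 + 1·11^1 + 2·11^2 + 0·11^3 + 9·11^4 + 8·11^5
  c_7 = 996859 = 6·11^0 + 5·11^1 + 10·11^2 + 0·11^3 + 2·11^4 + 6·11^5
  c_8 = 1386540 = 1·11^0 + 0·11^1 + 8·11^2 + 7·11^3 + 6·11^4 + 8·11^5
Factor λ_0 = (4, 8, 8, 0, 2, 5, 6, 1)
Factor λ_1 = (7, 4, 2, 1, 2, 1, 5, 0)
Factor λ_2 = (4, 5, 8, 2, 2, 2, 10, 8)
Factor λ_3 = (9, 8, 0, 7, 8, 0, 0, 7)
Factor λ_4 = (9, 10, 1, 0, 4, 9, 2, 6)
Factor λ_5 = (8, 4, 2, 8, 4, 8, 6, 8)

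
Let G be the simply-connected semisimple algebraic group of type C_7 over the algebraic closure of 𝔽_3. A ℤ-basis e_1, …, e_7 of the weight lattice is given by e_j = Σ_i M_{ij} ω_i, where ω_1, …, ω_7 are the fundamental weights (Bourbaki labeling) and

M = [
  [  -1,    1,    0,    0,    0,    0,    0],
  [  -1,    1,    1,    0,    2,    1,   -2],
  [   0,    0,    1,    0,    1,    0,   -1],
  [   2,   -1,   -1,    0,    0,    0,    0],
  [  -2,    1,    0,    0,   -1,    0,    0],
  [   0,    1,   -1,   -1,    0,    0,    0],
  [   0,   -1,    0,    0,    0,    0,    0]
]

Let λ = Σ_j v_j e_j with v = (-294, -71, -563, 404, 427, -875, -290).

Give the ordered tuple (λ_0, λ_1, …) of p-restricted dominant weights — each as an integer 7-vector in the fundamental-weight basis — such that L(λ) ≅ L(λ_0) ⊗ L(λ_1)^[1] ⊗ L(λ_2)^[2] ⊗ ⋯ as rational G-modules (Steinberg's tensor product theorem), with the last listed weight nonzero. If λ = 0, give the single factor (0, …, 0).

((1, 0, 1, 1, 0, 1, 2), (2, 1, 0, 0, 0, 2, 2), (0, 0, 2, 2, 1, 0, 1), (2, 2, 2, 1, 0, 0, 2), (2, 2, 1, 0, 1, 1, 0))

In the fundamental-weight basis, λ has coordinates c = M·v (v = (-294, -71, -563, 404, 427, -875, -290)):
  c_1 = -1*-294 + 1*-71 + 0*-563 + 0*404 + 0*427 + 0*-875 + 0*-290 = 223
  c_2 = -1*-294 + 1*-71 + 1*-563 + 0*404 + 2*427 + 1*-875 + -2*-290 = 219
  c_3 = 0*-294 + 0*-71 + 1*-563 + 0*404 + 1*427 + 0*-875 + -1*-290 = 154
  c_4 = 2*-294 + -1*-71 + -1*-563 + 0*404 + 0*427 + 0*-875 + 0*-290 = 46
  c_5 = -2*-294 + 1*-71 + 0*-563 + 0*404 + -1*427 + 0*-875 + 0*-290 = 90
  c_6 = 0*-294 + 1*-71 + -1*-563 + -1*404 + 0*427 + 0*-875 + 0*-290 = 88
  c_7 = 0*-294 + -1*-71 + 0*-563 + 0*404 + 0*427 + 0*-875 + 0*-290 = 71
Writing each c_i in base p = 3:
  c_1 = 223 = 1·3^0 + 2·3^1 + 0·3^2 + 2·3^3 + 2·3^4
  c_2 = 219 = 0·3^0 + 1·3^1 + 0·3^2 + 2·3^3 + 2·3^4
  c_3 = 154 = 1·3^0 + 0·3^1 + 2·3^2 + 2·3^3 + 1·3^4
  c_4 = 46 = 1·3^0 + 0·3^1 + 2·3^2 + 1·3^3
  c_5 = 90 = 0·3^0 + 0·3^1 + 1·3^2 + 0·3^3 + 1·3^4
  c_6 = 88 = 1·3^0 + 2·3^1 + 0·3^2 + 0·3^3 + 1·3^4
  c_7 = 71 = 2·3^0 + 2·3^1 + 1·3^2 + 2·3^3
Factor λ_0 = (1, 0, 1, 1, 0, 1, 2)
Factor λ_1 = (2, 1, 0, 0, 0, 2, 2)
Factor λ_2 = (0, 0, 2, 2, 1, 0, 1)
Factor λ_3 = (2, 2, 2, 1, 0, 0, 2)
Factor λ_4 = (2, 2, 1, 0, 1, 1, 0)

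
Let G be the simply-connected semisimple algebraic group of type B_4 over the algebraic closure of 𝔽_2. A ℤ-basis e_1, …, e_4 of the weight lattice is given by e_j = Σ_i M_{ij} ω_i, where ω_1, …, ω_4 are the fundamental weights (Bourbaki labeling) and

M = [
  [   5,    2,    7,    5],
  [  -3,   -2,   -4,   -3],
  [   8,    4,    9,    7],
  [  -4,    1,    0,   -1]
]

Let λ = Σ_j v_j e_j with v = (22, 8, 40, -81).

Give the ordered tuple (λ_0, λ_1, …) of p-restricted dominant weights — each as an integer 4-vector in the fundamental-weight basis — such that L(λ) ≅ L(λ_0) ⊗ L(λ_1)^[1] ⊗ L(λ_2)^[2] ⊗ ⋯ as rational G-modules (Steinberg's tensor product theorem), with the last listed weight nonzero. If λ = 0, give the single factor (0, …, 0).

In the fundamental-weight basis, λ has coordinates c = M·v (v = (22, 8, 40, -81)):
  c_1 = (5)·(22) + (2)·(8) + (7)·(40) + (5)·(-81) = 1
  c_2 = (-3)·(22) + (-2)·(8) + (-4)·(40) + (-3)·(-81) = 1
  c_3 = (8)·(22) + (4)·(8) + (9)·(40) + (7)·(-81) = 1
  c_4 = (-4)·(22) + (1)·(8) + (0)·(40) + (-1)·(-81) = 1
p = 2; digits c_i = Σ_j d_{ij}·2^j, 0 ≤ d_{ij} < 2:
  c_1 = 1 = 1·2^0
  c_2 = 1 = 1·2^0
  c_3 = 1 = 1·2^0
  c_4 = 1 = 1·2^0
λ_0 = (1, 1, 1, 1)

((1, 1, 1, 1),)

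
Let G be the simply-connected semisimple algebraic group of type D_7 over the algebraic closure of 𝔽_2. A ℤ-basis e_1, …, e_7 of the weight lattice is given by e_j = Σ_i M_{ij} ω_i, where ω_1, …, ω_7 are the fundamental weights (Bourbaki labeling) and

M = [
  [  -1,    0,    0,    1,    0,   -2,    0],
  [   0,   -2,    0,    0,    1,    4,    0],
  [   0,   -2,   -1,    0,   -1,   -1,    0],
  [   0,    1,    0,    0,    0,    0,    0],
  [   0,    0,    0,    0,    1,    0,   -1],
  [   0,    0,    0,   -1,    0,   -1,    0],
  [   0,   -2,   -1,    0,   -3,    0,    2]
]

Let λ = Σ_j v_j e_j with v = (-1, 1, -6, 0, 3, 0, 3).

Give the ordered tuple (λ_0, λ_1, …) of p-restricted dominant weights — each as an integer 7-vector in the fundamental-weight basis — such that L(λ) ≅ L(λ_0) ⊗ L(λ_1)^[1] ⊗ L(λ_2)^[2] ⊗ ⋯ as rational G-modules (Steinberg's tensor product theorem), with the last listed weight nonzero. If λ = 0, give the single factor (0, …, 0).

Compute c_i = Σ_j M_{ij} v_j with v = (-1, 1, -6, 0, 3, 0, 3):
  c_1 = (-1)·(-1) + (0)·(1) + (0)·(-6) + (1)·(0) + (0)·(3) + (-2)·(0) + (0)·(3) = 1
  c_2 = (0)·(-1) + (-2)·(1) + (0)·(-6) + (0)·(0) + (1)·(3) + (4)·(0) + (0)·(3) = 1
  c_3 = (0)·(-1) + (-2)·(1) + (-1)·(-6) + (0)·(0) + (-1)·(3) + (-1)·(0) + (0)·(3) = 1
  c_4 = (0)·(-1) + (1)·(1) + (0)·(-6) + (0)·(0) + (0)·(3) + (0)·(0) + (0)·(3) = 1
  c_5 = (0)·(-1) + (0)·(1) + (0)·(-6) + (0)·(0) + (1)·(3) + (0)·(0) + (-1)·(3) = 0
  c_6 = (0)·(-1) + (0)·(1) + (0)·(-6) + (-1)·(0) + (0)·(3) + (-1)·(0) + (0)·(3) = 0
  c_7 = (0)·(-1) + (-2)·(1) + (-1)·(-6) + (0)·(0) + (-3)·(3) + (0)·(0) + (2)·(3) = 1
Base-2 expansion of each c_i:
  c_1 = 1 = 1·2^0
  c_2 = 1 = 1·2^0
  c_3 = 1 = 1·2^0
  c_4 = 1 = 1·2^0
  c_5 = 0
  c_6 = 0
  c_7 = 1 = 1·2^0
p-restricted factor λ_0 = (1, 1, 1, 1, 0, 0, 1)

((1, 1, 1, 1, 0, 0, 1),)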